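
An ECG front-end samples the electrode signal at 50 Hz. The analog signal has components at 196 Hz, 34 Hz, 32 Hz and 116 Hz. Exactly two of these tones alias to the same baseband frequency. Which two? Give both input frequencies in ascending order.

34 Hz, 116 Hz

fs/2 = 25 Hz.
196 Hz mod fs = 46 Hz.
46 Hz > fs/2 = 25 Hz, folds to fs − 46 Hz = 4 Hz.
34 Hz > fs/2 = 25 Hz, folds to fs − 34 Hz = 16 Hz.
32 Hz > fs/2 = 25 Hz, folds to fs − 32 Hz = 18 Hz.
116 Hz mod fs = 16 Hz.
16 Hz ≤ fs/2 = 25 Hz, appears at 16 Hz.
34 Hz and 116 Hz both map to 16 Hz.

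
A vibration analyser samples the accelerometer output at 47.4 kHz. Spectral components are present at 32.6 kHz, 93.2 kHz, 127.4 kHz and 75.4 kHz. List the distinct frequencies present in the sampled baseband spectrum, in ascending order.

1.6 kHz, 14.8 kHz, 19.4 kHz

fs/2 = 23.7 kHz.
32.6 kHz > fs/2 = 23.7 kHz, folds to fs − 32.6 kHz = 14.8 kHz.
93.2 kHz mod fs = 45.8 kHz.
45.8 kHz > fs/2 = 23.7 kHz, folds to fs − 45.8 kHz = 1.6 kHz.
127.4 kHz mod fs = 32.6 kHz.
32.6 kHz > fs/2 = 23.7 kHz, folds to fs − 32.6 kHz = 14.8 kHz.
75.4 kHz mod fs = 28 kHz.
28 kHz > fs/2 = 23.7 kHz, folds to fs − 28 kHz = 19.4 kHz.
Distinct values: {1.6 kHz, 14.8 kHz, 19.4 kHz}.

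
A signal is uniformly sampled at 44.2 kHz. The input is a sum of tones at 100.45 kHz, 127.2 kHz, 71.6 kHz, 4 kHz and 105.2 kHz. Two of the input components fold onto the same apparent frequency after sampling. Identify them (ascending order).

fs/2 = 22.1 kHz.
100.45 kHz mod fs = 12.05 kHz.
12.05 kHz ≤ fs/2 = 22.1 kHz, appears at 12.05 kHz.
127.2 kHz mod fs = 38.8 kHz.
38.8 kHz > fs/2 = 22.1 kHz, folds to fs − 38.8 kHz = 5.4 kHz.
71.6 kHz mod fs = 27.4 kHz.
27.4 kHz > fs/2 = 22.1 kHz, folds to fs − 27.4 kHz = 16.8 kHz.
4 kHz ≤ fs/2 = 22.1 kHz, passes unchanged.
105.2 kHz mod fs = 16.8 kHz.
16.8 kHz ≤ fs/2 = 22.1 kHz, appears at 16.8 kHz.
71.6 kHz and 105.2 kHz both map to 16.8 kHz.

71.6 kHz, 105.2 kHz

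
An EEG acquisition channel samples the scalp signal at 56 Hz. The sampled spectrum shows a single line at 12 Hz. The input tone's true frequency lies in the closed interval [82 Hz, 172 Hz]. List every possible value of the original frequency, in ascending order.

100 Hz, 124 Hz, 156 Hz

Frequencies that alias to 12 Hz are k·fs ± 12 Hz for integer k ≥ 0.
k=0: 12 Hz.
k=1: 44 Hz, 68 Hz.
k=2: 100 Hz, 124 Hz.
k=3: 156 Hz, 180 Hz.
k=4: 212 Hz, 236 Hz.
Within [82 Hz, 172 Hz]: 100 Hz, 124 Hz, 156 Hz.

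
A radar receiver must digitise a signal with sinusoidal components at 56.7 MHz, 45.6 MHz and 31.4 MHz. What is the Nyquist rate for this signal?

Highest-frequency component: 56.7 MHz.
Nyquist rate = 2 × 56.7 MHz = 113.4 MHz.

113.4 MHz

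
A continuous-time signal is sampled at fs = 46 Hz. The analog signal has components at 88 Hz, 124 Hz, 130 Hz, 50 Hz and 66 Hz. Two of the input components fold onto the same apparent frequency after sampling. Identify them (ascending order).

fs/2 = 23 Hz.
88 Hz mod fs = 42 Hz.
42 Hz > fs/2 = 23 Hz, folds to fs − 42 Hz = 4 Hz.
124 Hz mod fs = 32 Hz.
32 Hz > fs/2 = 23 Hz, folds to fs − 32 Hz = 14 Hz.
130 Hz mod fs = 38 Hz.
38 Hz > fs/2 = 23 Hz, folds to fs − 38 Hz = 8 Hz.
50 Hz mod fs = 4 Hz.
4 Hz ≤ fs/2 = 23 Hz, appears at 4 Hz.
66 Hz mod fs = 20 Hz.
20 Hz ≤ fs/2 = 23 Hz, appears at 20 Hz.
50 Hz and 88 Hz both map to 4 Hz.

50 Hz, 88 Hz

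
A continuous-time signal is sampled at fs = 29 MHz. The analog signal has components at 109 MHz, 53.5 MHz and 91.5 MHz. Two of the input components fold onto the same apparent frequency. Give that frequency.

fs/2 = 14.5 MHz.
109 MHz mod fs = 22 MHz.
22 MHz > fs/2 = 14.5 MHz, folds to fs − 22 MHz = 7 MHz.
53.5 MHz mod fs = 24.5 MHz.
24.5 MHz > fs/2 = 14.5 MHz, folds to fs − 24.5 MHz = 4.5 MHz.
91.5 MHz mod fs = 4.5 MHz.
4.5 MHz ≤ fs/2 = 14.5 MHz, appears at 4.5 MHz.
53.5 MHz and 91.5 MHz both map to 4.5 MHz.

4.5 MHz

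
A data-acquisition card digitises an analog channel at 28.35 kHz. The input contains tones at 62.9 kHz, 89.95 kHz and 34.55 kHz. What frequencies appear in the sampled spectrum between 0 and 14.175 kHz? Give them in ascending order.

4.9 kHz, 6.2 kHz

fs/2 = 14.175 kHz.
62.9 kHz mod fs = 6.2 kHz.
6.2 kHz ≤ fs/2 = 14.175 kHz, appears at 6.2 kHz.
89.95 kHz mod fs = 4.9 kHz.
4.9 kHz ≤ fs/2 = 14.175 kHz, appears at 4.9 kHz.
34.55 kHz mod fs = 6.2 kHz.
6.2 kHz ≤ fs/2 = 14.175 kHz, appears at 6.2 kHz.
Distinct values: {4.9 kHz, 6.2 kHz}.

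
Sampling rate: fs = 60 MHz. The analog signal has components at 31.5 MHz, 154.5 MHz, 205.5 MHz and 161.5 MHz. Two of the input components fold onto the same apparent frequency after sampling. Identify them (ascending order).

fs/2 = 30 MHz.
31.5 MHz > fs/2 = 30 MHz, folds to fs − 31.5 MHz = 28.5 MHz.
154.5 MHz mod fs = 34.5 MHz.
34.5 MHz > fs/2 = 30 MHz, folds to fs − 34.5 MHz = 25.5 MHz.
205.5 MHz mod fs = 25.5 MHz.
25.5 MHz ≤ fs/2 = 30 MHz, appears at 25.5 MHz.
161.5 MHz mod fs = 41.5 MHz.
41.5 MHz > fs/2 = 30 MHz, folds to fs − 41.5 MHz = 18.5 MHz.
154.5 MHz and 205.5 MHz both map to 25.5 MHz.

154.5 MHz, 205.5 MHz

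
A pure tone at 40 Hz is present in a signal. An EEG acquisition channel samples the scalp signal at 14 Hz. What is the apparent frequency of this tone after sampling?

40 Hz mod fs = 12 Hz.
12 Hz > fs/2 = 7 Hz, folds to fs − 12 Hz = 2 Hz.

2 Hz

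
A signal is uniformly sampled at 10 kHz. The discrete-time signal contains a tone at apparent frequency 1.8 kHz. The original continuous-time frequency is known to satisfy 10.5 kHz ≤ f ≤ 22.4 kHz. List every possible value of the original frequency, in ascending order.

Frequencies that alias to 1.8 kHz are k·fs ± 1.8 kHz for integer k ≥ 0.
k=0: 1.8 kHz.
k=1: 8.2 kHz, 11.8 kHz.
k=2: 18.2 kHz, 21.8 kHz.
k=3: 28.2 kHz, 31.8 kHz.
Within [10.5 kHz, 22.4 kHz]: 11.8 kHz, 18.2 kHz, 21.8 kHz.

11.8 kHz, 18.2 kHz, 21.8 kHz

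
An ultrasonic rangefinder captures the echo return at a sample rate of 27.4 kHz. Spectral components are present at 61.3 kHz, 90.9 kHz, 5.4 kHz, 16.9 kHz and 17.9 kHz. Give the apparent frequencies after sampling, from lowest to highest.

5.4 kHz, 6.5 kHz, 8.7 kHz, 9.5 kHz, 10.5 kHz

fs/2 = 13.7 kHz.
61.3 kHz mod fs = 6.5 kHz.
6.5 kHz ≤ fs/2 = 13.7 kHz, appears at 6.5 kHz.
90.9 kHz mod fs = 8.7 kHz.
8.7 kHz ≤ fs/2 = 13.7 kHz, appears at 8.7 kHz.
5.4 kHz ≤ fs/2 = 13.7 kHz, passes unchanged.
16.9 kHz > fs/2 = 13.7 kHz, folds to fs − 16.9 kHz = 10.5 kHz.
17.9 kHz > fs/2 = 13.7 kHz, folds to fs − 17.9 kHz = 9.5 kHz.
Distinct values: {5.4 kHz, 6.5 kHz, 8.7 kHz, 9.5 kHz, 10.5 kHz}.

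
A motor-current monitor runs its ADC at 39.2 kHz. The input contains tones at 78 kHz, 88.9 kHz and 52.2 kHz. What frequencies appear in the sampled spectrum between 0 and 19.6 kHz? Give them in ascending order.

0.4 kHz, 10.5 kHz, 13 kHz

fs/2 = 19.6 kHz.
78 kHz mod fs = 38.8 kHz.
38.8 kHz > fs/2 = 19.6 kHz, folds to fs − 38.8 kHz = 0.4 kHz.
88.9 kHz mod fs = 10.5 kHz.
10.5 kHz ≤ fs/2 = 19.6 kHz, appears at 10.5 kHz.
52.2 kHz mod fs = 13 kHz.
13 kHz ≤ fs/2 = 19.6 kHz, appears at 13 kHz.
Distinct values: {0.4 kHz, 10.5 kHz, 13 kHz}.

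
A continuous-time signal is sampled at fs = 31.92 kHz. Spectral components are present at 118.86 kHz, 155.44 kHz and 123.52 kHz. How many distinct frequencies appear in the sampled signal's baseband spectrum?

fs/2 = 15.96 kHz.
118.86 kHz mod fs = 23.1 kHz.
23.1 kHz > fs/2 = 15.96 kHz, folds to fs − 23.1 kHz = 8.82 kHz.
155.44 kHz mod fs = 27.76 kHz.
27.76 kHz > fs/2 = 15.96 kHz, folds to fs − 27.76 kHz = 4.16 kHz.
123.52 kHz mod fs = 27.76 kHz.
27.76 kHz > fs/2 = 15.96 kHz, folds to fs − 27.76 kHz = 4.16 kHz.
Distinct values: {4.16 kHz, 8.82 kHz} → 2.

2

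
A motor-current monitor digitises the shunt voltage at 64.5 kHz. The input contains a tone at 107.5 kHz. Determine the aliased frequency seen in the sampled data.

107.5 kHz mod fs = 43 kHz.
43 kHz > fs/2 = 32.25 kHz, folds to fs − 43 kHz = 21.5 kHz.

21.5 kHz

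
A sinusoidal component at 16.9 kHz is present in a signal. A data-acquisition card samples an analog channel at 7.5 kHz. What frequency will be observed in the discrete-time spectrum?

16.9 kHz mod fs = 1.9 kHz.
1.9 kHz ≤ fs/2 = 3.75 kHz, appears at 1.9 kHz.

1.9 kHz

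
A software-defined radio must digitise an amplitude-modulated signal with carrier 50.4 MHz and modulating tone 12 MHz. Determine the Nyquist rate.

AM sidebands sit at fc ± fm = 38.4 MHz and 62.4 MHz.
Highest-frequency component: 62.4 MHz.
Nyquist rate = 2 × 62.4 MHz = 124.8 MHz.

124.8 MHz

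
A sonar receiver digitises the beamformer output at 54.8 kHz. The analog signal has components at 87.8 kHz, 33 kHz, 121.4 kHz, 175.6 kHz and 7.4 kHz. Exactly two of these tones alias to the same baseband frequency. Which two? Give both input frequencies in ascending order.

fs/2 = 27.4 kHz.
87.8 kHz mod fs = 33 kHz.
33 kHz > fs/2 = 27.4 kHz, folds to fs − 33 kHz = 21.8 kHz.
33 kHz > fs/2 = 27.4 kHz, folds to fs − 33 kHz = 21.8 kHz.
121.4 kHz mod fs = 11.8 kHz.
11.8 kHz ≤ fs/2 = 27.4 kHz, appears at 11.8 kHz.
175.6 kHz mod fs = 11.2 kHz.
11.2 kHz ≤ fs/2 = 27.4 kHz, appears at 11.2 kHz.
7.4 kHz ≤ fs/2 = 27.4 kHz, passes unchanged.
33 kHz and 87.8 kHz both map to 21.8 kHz.

33 kHz, 87.8 kHz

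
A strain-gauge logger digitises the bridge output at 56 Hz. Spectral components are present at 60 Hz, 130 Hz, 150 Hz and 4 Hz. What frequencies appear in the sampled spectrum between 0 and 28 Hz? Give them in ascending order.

4 Hz, 18 Hz

fs/2 = 28 Hz.
60 Hz mod fs = 4 Hz.
4 Hz ≤ fs/2 = 28 Hz, appears at 4 Hz.
130 Hz mod fs = 18 Hz.
18 Hz ≤ fs/2 = 28 Hz, appears at 18 Hz.
150 Hz mod fs = 38 Hz.
38 Hz > fs/2 = 28 Hz, folds to fs − 38 Hz = 18 Hz.
4 Hz ≤ fs/2 = 28 Hz, passes unchanged.
Distinct values: {4 Hz, 18 Hz}.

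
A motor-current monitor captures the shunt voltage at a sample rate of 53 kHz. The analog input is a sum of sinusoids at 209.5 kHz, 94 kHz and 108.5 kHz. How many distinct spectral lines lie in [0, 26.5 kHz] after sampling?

2

fs/2 = 26.5 kHz.
209.5 kHz mod fs = 50.5 kHz.
50.5 kHz > fs/2 = 26.5 kHz, folds to fs − 50.5 kHz = 2.5 kHz.
94 kHz mod fs = 41 kHz.
41 kHz > fs/2 = 26.5 kHz, folds to fs − 41 kHz = 12 kHz.
108.5 kHz mod fs = 2.5 kHz.
2.5 kHz ≤ fs/2 = 26.5 kHz, appears at 2.5 kHz.
Distinct values: {2.5 kHz, 12 kHz} → 2.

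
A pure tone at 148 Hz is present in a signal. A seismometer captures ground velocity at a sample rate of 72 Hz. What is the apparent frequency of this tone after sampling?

148 Hz mod fs = 4 Hz.
4 Hz ≤ fs/2 = 36 Hz, appears at 4 Hz.

4 Hz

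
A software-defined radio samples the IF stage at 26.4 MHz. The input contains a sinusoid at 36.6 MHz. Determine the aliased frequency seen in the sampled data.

10.2 MHz

36.6 MHz mod fs = 10.2 MHz.
10.2 MHz ≤ fs/2 = 13.2 MHz, appears at 10.2 MHz.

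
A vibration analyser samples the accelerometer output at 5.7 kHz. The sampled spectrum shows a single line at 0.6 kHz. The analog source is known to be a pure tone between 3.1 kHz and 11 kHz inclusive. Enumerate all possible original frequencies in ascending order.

Frequencies that alias to 0.6 kHz are k·fs ± 0.6 kHz for integer k ≥ 0.
k=0: 0.6 kHz.
k=1: 5.1 kHz, 6.3 kHz.
k=2: 10.8 kHz, 12 kHz.
k=3: 16.5 kHz, 17.7 kHz.
Within [3.1 kHz, 11 kHz]: 5.1 kHz, 6.3 kHz, 10.8 kHz.

5.1 kHz, 6.3 kHz, 10.8 kHz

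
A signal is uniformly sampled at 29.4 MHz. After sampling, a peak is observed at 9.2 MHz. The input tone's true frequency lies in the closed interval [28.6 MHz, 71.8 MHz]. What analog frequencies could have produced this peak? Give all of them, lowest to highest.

38.6 MHz, 49.6 MHz, 68 MHz

Frequencies that alias to 9.2 MHz are k·fs ± 9.2 MHz for integer k ≥ 0.
k=0: 9.2 MHz.
k=1: 20.2 MHz, 38.6 MHz.
k=2: 49.6 MHz, 68 MHz.
k=3: 79 MHz, 97.4 MHz.
Within [28.6 MHz, 71.8 MHz]: 38.6 MHz, 49.6 MHz, 68 MHz.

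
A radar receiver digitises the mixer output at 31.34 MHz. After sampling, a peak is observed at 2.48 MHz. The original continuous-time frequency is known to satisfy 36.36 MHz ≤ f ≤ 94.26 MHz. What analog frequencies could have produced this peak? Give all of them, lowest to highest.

Frequencies that alias to 2.48 MHz are k·fs ± 2.48 MHz for integer k ≥ 0.
k=0: 2.48 MHz.
k=1: 28.86 MHz, 33.82 MHz.
k=2: 60.2 MHz, 65.16 MHz.
k=3: 91.54 MHz, 96.5 MHz.
k=4: 122.88 MHz, 127.84 MHz.
Within [36.36 MHz, 94.26 MHz]: 60.2 MHz, 65.16 MHz, 91.54 MHz.

60.2 MHz, 65.16 MHz, 91.54 MHz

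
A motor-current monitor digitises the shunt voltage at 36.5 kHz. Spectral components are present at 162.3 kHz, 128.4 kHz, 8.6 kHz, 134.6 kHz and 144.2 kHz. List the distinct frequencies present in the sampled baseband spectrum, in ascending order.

1.8 kHz, 8.6 kHz, 11.4 kHz, 16.3 kHz, 17.6 kHz

fs/2 = 18.25 kHz.
162.3 kHz mod fs = 16.3 kHz.
16.3 kHz ≤ fs/2 = 18.25 kHz, appears at 16.3 kHz.
128.4 kHz mod fs = 18.9 kHz.
18.9 kHz > fs/2 = 18.25 kHz, folds to fs − 18.9 kHz = 17.6 kHz.
8.6 kHz ≤ fs/2 = 18.25 kHz, passes unchanged.
134.6 kHz mod fs = 25.1 kHz.
25.1 kHz > fs/2 = 18.25 kHz, folds to fs − 25.1 kHz = 11.4 kHz.
144.2 kHz mod fs = 34.7 kHz.
34.7 kHz > fs/2 = 18.25 kHz, folds to fs − 34.7 kHz = 1.8 kHz.
Distinct values: {1.8 kHz, 8.6 kHz, 11.4 kHz, 16.3 kHz, 17.6 kHz}.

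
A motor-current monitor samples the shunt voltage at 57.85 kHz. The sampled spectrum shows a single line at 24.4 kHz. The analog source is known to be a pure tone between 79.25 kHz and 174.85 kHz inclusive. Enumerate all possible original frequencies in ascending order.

Frequencies that alias to 24.4 kHz are k·fs ± 24.4 kHz for integer k ≥ 0.
k=0: 24.4 kHz.
k=1: 33.45 kHz, 82.25 kHz.
k=2: 91.3 kHz, 140.1 kHz.
k=3: 149.15 kHz, 197.95 kHz.
k=4: 207 kHz, 255.8 kHz.
Within [79.25 kHz, 174.85 kHz]: 82.25 kHz, 91.3 kHz, 140.1 kHz, 149.15 kHz.

82.25 kHz, 91.3 kHz, 140.1 kHz, 149.15 kHz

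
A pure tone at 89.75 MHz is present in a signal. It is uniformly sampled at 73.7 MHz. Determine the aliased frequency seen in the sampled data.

16.05 MHz

89.75 MHz mod fs = 16.05 MHz.
16.05 MHz ≤ fs/2 = 36.85 MHz, appears at 16.05 MHz.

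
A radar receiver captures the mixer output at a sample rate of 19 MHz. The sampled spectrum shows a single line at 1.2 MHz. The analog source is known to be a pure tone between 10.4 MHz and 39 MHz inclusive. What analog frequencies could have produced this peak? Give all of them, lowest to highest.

Frequencies that alias to 1.2 MHz are k·fs ± 1.2 MHz for integer k ≥ 0.
k=0: 1.2 MHz.
k=1: 17.8 MHz, 20.2 MHz.
k=2: 36.8 MHz, 39.2 MHz.
k=3: 55.8 MHz, 58.2 MHz.
Within [10.4 MHz, 39 MHz]: 17.8 MHz, 20.2 MHz, 36.8 MHz.

17.8 MHz, 20.2 MHz, 36.8 MHz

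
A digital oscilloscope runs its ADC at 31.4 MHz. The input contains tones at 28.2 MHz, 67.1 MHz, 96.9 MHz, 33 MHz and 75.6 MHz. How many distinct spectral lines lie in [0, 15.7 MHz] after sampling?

5

fs/2 = 15.7 MHz.
28.2 MHz > fs/2 = 15.7 MHz, folds to fs − 28.2 MHz = 3.2 MHz.
67.1 MHz mod fs = 4.3 MHz.
4.3 MHz ≤ fs/2 = 15.7 MHz, appears at 4.3 MHz.
96.9 MHz mod fs = 2.7 MHz.
2.7 MHz ≤ fs/2 = 15.7 MHz, appears at 2.7 MHz.
33 MHz mod fs = 1.6 MHz.
1.6 MHz ≤ fs/2 = 15.7 MHz, appears at 1.6 MHz.
75.6 MHz mod fs = 12.8 MHz.
12.8 MHz ≤ fs/2 = 15.7 MHz, appears at 12.8 MHz.
Distinct values: {1.6 MHz, 2.7 MHz, 3.2 MHz, 4.3 MHz, 12.8 MHz} → 5.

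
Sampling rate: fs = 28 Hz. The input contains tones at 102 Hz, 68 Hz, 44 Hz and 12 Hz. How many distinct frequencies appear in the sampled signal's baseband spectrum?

fs/2 = 14 Hz.
102 Hz mod fs = 18 Hz.
18 Hz > fs/2 = 14 Hz, folds to fs − 18 Hz = 10 Hz.
68 Hz mod fs = 12 Hz.
12 Hz ≤ fs/2 = 14 Hz, appears at 12 Hz.
44 Hz mod fs = 16 Hz.
16 Hz > fs/2 = 14 Hz, folds to fs − 16 Hz = 12 Hz.
12 Hz ≤ fs/2 = 14 Hz, passes unchanged.
Distinct values: {10 Hz, 12 Hz} → 2.

2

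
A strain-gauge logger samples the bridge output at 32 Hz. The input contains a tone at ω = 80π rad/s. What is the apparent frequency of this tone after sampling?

ω = 80π rad/s → f = ω/(2π) = 40 Hz.
40 Hz mod fs = 8 Hz.
8 Hz ≤ fs/2 = 16 Hz, appears at 8 Hz.

8 Hz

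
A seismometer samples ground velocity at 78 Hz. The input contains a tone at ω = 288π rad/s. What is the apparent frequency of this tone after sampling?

12 Hz

ω = 288π rad/s → f = ω/(2π) = 144 Hz.
144 Hz mod fs = 66 Hz.
66 Hz > fs/2 = 39 Hz, folds to fs − 66 Hz = 12 Hz.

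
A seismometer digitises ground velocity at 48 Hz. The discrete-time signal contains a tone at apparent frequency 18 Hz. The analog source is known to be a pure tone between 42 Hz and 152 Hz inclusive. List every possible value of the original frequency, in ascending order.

Frequencies that alias to 18 Hz are k·fs ± 18 Hz for integer k ≥ 0.
k=0: 18 Hz.
k=1: 30 Hz, 66 Hz.
k=2: 78 Hz, 114 Hz.
k=3: 126 Hz, 162 Hz.
k=4: 174 Hz, 210 Hz.
Within [42 Hz, 152 Hz]: 66 Hz, 78 Hz, 114 Hz, 126 Hz.

66 Hz, 78 Hz, 114 Hz, 126 Hz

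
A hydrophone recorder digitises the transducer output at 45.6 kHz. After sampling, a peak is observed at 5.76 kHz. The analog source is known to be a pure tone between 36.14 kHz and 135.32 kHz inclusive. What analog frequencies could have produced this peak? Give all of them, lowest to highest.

Frequencies that alias to 5.76 kHz are k·fs ± 5.76 kHz for integer k ≥ 0.
k=0: 5.76 kHz.
k=1: 39.84 kHz, 51.36 kHz.
k=2: 85.44 kHz, 96.96 kHz.
k=3: 131.04 kHz, 142.56 kHz.
k=4: 176.64 kHz, 188.16 kHz.
Within [36.14 kHz, 135.32 kHz]: 39.84 kHz, 51.36 kHz, 85.44 kHz, 96.96 kHz, 131.04 kHz.

39.84 kHz, 51.36 kHz, 85.44 kHz, 96.96 kHz, 131.04 kHz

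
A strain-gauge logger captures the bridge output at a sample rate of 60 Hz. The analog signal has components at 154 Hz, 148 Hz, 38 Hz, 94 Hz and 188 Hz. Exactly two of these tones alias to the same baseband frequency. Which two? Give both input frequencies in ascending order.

94 Hz, 154 Hz

fs/2 = 30 Hz.
154 Hz mod fs = 34 Hz.
34 Hz > fs/2 = 30 Hz, folds to fs − 34 Hz = 26 Hz.
148 Hz mod fs = 28 Hz.
28 Hz ≤ fs/2 = 30 Hz, appears at 28 Hz.
38 Hz > fs/2 = 30 Hz, folds to fs − 38 Hz = 22 Hz.
94 Hz mod fs = 34 Hz.
34 Hz > fs/2 = 30 Hz, folds to fs − 34 Hz = 26 Hz.
188 Hz mod fs = 8 Hz.
8 Hz ≤ fs/2 = 30 Hz, appears at 8 Hz.
94 Hz and 154 Hz both map to 26 Hz.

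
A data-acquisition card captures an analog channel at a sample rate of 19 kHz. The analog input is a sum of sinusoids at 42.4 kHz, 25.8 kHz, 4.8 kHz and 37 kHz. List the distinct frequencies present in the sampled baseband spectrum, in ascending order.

1 kHz, 4.4 kHz, 4.8 kHz, 6.8 kHz

fs/2 = 9.5 kHz.
42.4 kHz mod fs = 4.4 kHz.
4.4 kHz ≤ fs/2 = 9.5 kHz, appears at 4.4 kHz.
25.8 kHz mod fs = 6.8 kHz.
6.8 kHz ≤ fs/2 = 9.5 kHz, appears at 6.8 kHz.
4.8 kHz ≤ fs/2 = 9.5 kHz, passes unchanged.
37 kHz mod fs = 18 kHz.
18 kHz > fs/2 = 9.5 kHz, folds to fs − 18 kHz = 1 kHz.
Distinct values: {1 kHz, 4.4 kHz, 4.8 kHz, 6.8 kHz}.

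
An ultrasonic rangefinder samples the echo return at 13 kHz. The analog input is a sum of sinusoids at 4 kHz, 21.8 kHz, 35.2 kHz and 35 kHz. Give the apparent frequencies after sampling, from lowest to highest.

3.8 kHz, 4 kHz, 4.2 kHz

fs/2 = 6.5 kHz.
4 kHz ≤ fs/2 = 6.5 kHz, passes unchanged.
21.8 kHz mod fs = 8.8 kHz.
8.8 kHz > fs/2 = 6.5 kHz, folds to fs − 8.8 kHz = 4.2 kHz.
35.2 kHz mod fs = 9.2 kHz.
9.2 kHz > fs/2 = 6.5 kHz, folds to fs − 9.2 kHz = 3.8 kHz.
35 kHz mod fs = 9 kHz.
9 kHz > fs/2 = 6.5 kHz, folds to fs − 9 kHz = 4 kHz.
Distinct values: {3.8 kHz, 4 kHz, 4.2 kHz}.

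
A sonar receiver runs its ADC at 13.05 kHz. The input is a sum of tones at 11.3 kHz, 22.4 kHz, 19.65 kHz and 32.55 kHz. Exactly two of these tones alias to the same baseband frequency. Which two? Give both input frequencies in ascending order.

19.65 kHz, 32.55 kHz

fs/2 = 6.525 kHz.
11.3 kHz > fs/2 = 6.525 kHz, folds to fs − 11.3 kHz = 1.75 kHz.
22.4 kHz mod fs = 9.35 kHz.
9.35 kHz > fs/2 = 6.525 kHz, folds to fs − 9.35 kHz = 3.7 kHz.
19.65 kHz mod fs = 6.6 kHz.
6.6 kHz > fs/2 = 6.525 kHz, folds to fs − 6.6 kHz = 6.45 kHz.
32.55 kHz mod fs = 6.45 kHz.
6.45 kHz ≤ fs/2 = 6.525 kHz, appears at 6.45 kHz.
19.65 kHz and 32.55 kHz both map to 6.45 kHz.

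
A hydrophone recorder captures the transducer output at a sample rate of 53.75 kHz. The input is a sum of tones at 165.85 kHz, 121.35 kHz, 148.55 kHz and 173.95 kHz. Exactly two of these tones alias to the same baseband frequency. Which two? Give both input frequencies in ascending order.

148.55 kHz, 173.95 kHz

fs/2 = 26.875 kHz.
165.85 kHz mod fs = 4.6 kHz.
4.6 kHz ≤ fs/2 = 26.875 kHz, appears at 4.6 kHz.
121.35 kHz mod fs = 13.85 kHz.
13.85 kHz ≤ fs/2 = 26.875 kHz, appears at 13.85 kHz.
148.55 kHz mod fs = 41.05 kHz.
41.05 kHz > fs/2 = 26.875 kHz, folds to fs − 41.05 kHz = 12.7 kHz.
173.95 kHz mod fs = 12.7 kHz.
12.7 kHz ≤ fs/2 = 26.875 kHz, appears at 12.7 kHz.
148.55 kHz and 173.95 kHz both map to 12.7 kHz.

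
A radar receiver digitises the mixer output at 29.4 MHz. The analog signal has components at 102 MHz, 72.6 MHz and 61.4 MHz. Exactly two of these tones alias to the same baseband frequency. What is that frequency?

13.8 MHz

fs/2 = 14.7 MHz.
102 MHz mod fs = 13.8 MHz.
13.8 MHz ≤ fs/2 = 14.7 MHz, appears at 13.8 MHz.
72.6 MHz mod fs = 13.8 MHz.
13.8 MHz ≤ fs/2 = 14.7 MHz, appears at 13.8 MHz.
61.4 MHz mod fs = 2.6 MHz.
2.6 MHz ≤ fs/2 = 14.7 MHz, appears at 2.6 MHz.
72.6 MHz and 102 MHz both map to 13.8 MHz.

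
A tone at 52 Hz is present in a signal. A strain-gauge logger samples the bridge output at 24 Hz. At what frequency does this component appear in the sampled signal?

4 Hz

52 Hz mod fs = 4 Hz.
4 Hz ≤ fs/2 = 12 Hz, appears at 4 Hz.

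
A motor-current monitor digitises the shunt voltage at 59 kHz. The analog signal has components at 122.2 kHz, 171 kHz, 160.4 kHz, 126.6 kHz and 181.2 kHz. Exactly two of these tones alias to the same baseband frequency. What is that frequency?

4.2 kHz

fs/2 = 29.5 kHz.
122.2 kHz mod fs = 4.2 kHz.
4.2 kHz ≤ fs/2 = 29.5 kHz, appears at 4.2 kHz.
171 kHz mod fs = 53 kHz.
53 kHz > fs/2 = 29.5 kHz, folds to fs − 53 kHz = 6 kHz.
160.4 kHz mod fs = 42.4 kHz.
42.4 kHz > fs/2 = 29.5 kHz, folds to fs − 42.4 kHz = 16.6 kHz.
126.6 kHz mod fs = 8.6 kHz.
8.6 kHz ≤ fs/2 = 29.5 kHz, appears at 8.6 kHz.
181.2 kHz mod fs = 4.2 kHz.
4.2 kHz ≤ fs/2 = 29.5 kHz, appears at 4.2 kHz.
122.2 kHz and 181.2 kHz both map to 4.2 kHz.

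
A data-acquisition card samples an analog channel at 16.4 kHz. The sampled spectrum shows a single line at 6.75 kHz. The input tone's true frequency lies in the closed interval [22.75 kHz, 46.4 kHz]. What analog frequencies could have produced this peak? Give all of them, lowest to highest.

23.15 kHz, 26.05 kHz, 39.55 kHz, 42.45 kHz

Frequencies that alias to 6.75 kHz are k·fs ± 6.75 kHz for integer k ≥ 0.
k=0: 6.75 kHz.
k=1: 9.65 kHz, 23.15 kHz.
k=2: 26.05 kHz, 39.55 kHz.
k=3: 42.45 kHz, 55.95 kHz.
k=4: 58.85 kHz, 72.35 kHz.
Within [22.75 kHz, 46.4 kHz]: 23.15 kHz, 26.05 kHz, 39.55 kHz, 42.45 kHz.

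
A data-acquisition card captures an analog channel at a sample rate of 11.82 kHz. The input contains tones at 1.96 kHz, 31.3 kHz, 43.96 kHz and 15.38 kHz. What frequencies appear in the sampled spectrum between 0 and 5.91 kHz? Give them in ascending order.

1.96 kHz, 3.32 kHz, 3.56 kHz, 4.16 kHz

fs/2 = 5.91 kHz.
1.96 kHz ≤ fs/2 = 5.91 kHz, passes unchanged.
31.3 kHz mod fs = 7.66 kHz.
7.66 kHz > fs/2 = 5.91 kHz, folds to fs − 7.66 kHz = 4.16 kHz.
43.96 kHz mod fs = 8.5 kHz.
8.5 kHz > fs/2 = 5.91 kHz, folds to fs − 8.5 kHz = 3.32 kHz.
15.38 kHz mod fs = 3.56 kHz.
3.56 kHz ≤ fs/2 = 5.91 kHz, appears at 3.56 kHz.
Distinct values: {1.96 kHz, 3.32 kHz, 3.56 kHz, 4.16 kHz}.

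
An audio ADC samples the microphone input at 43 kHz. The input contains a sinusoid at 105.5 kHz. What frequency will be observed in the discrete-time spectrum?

105.5 kHz mod fs = 19.5 kHz.
19.5 kHz ≤ fs/2 = 21.5 kHz, appears at 19.5 kHz.

19.5 kHz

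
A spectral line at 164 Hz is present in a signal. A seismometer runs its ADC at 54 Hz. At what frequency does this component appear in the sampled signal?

164 Hz mod fs = 2 Hz.
2 Hz ≤ fs/2 = 27 Hz, appears at 2 Hz.

2 Hz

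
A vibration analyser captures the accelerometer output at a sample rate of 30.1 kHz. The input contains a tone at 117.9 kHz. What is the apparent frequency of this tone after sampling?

117.9 kHz mod fs = 27.6 kHz.
27.6 kHz > fs/2 = 15.05 kHz, folds to fs − 27.6 kHz = 2.5 kHz.

2.5 kHz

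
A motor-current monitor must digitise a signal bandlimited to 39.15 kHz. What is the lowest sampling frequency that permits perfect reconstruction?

Nyquist rate = 2 × 39.15 kHz = 78.3 kHz.

78.3 kHz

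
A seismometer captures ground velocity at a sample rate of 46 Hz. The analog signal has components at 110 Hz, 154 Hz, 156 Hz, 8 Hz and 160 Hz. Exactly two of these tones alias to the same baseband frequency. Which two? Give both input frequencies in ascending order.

fs/2 = 23 Hz.
110 Hz mod fs = 18 Hz.
18 Hz ≤ fs/2 = 23 Hz, appears at 18 Hz.
154 Hz mod fs = 16 Hz.
16 Hz ≤ fs/2 = 23 Hz, appears at 16 Hz.
156 Hz mod fs = 18 Hz.
18 Hz ≤ fs/2 = 23 Hz, appears at 18 Hz.
8 Hz ≤ fs/2 = 23 Hz, passes unchanged.
160 Hz mod fs = 22 Hz.
22 Hz ≤ fs/2 = 23 Hz, appears at 22 Hz.
110 Hz and 156 Hz both map to 18 Hz.

110 Hz, 156 Hz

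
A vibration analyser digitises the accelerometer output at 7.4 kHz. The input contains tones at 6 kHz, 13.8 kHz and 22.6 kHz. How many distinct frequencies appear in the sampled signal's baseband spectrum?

3

fs/2 = 3.7 kHz.
6 kHz > fs/2 = 3.7 kHz, folds to fs − 6 kHz = 1.4 kHz.
13.8 kHz mod fs = 6.4 kHz.
6.4 kHz > fs/2 = 3.7 kHz, folds to fs − 6.4 kHz = 1 kHz.
22.6 kHz mod fs = 0.4 kHz.
0.4 kHz ≤ fs/2 = 3.7 kHz, appears at 0.4 kHz.
Distinct values: {0.4 kHz, 1 kHz, 1.4 kHz} → 3.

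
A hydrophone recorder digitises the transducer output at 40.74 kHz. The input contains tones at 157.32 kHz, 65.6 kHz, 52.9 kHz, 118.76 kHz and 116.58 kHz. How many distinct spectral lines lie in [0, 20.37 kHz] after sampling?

fs/2 = 20.37 kHz.
157.32 kHz mod fs = 35.1 kHz.
35.1 kHz > fs/2 = 20.37 kHz, folds to fs − 35.1 kHz = 5.64 kHz.
65.6 kHz mod fs = 24.86 kHz.
24.86 kHz > fs/2 = 20.37 kHz, folds to fs − 24.86 kHz = 15.88 kHz.
52.9 kHz mod fs = 12.16 kHz.
12.16 kHz ≤ fs/2 = 20.37 kHz, appears at 12.16 kHz.
118.76 kHz mod fs = 37.28 kHz.
37.28 kHz > fs/2 = 20.37 kHz, folds to fs − 37.28 kHz = 3.46 kHz.
116.58 kHz mod fs = 35.1 kHz.
35.1 kHz > fs/2 = 20.37 kHz, folds to fs − 35.1 kHz = 5.64 kHz.
Distinct values: {3.46 kHz, 5.64 kHz, 12.16 kHz, 15.88 kHz} → 4.

4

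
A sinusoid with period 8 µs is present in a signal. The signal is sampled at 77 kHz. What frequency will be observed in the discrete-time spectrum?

29 kHz

T = 8 µs → f = 1/T = 125 kHz.
125 kHz mod fs = 48 kHz.
48 kHz > fs/2 = 38.5 kHz, folds to fs − 48 kHz = 29 kHz.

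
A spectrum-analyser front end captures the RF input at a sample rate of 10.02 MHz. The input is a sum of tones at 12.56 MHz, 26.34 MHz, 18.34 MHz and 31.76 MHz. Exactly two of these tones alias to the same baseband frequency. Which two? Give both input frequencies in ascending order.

18.34 MHz, 31.76 MHz

fs/2 = 5.01 MHz.
12.56 MHz mod fs = 2.54 MHz.
2.54 MHz ≤ fs/2 = 5.01 MHz, appears at 2.54 MHz.
26.34 MHz mod fs = 6.3 MHz.
6.3 MHz > fs/2 = 5.01 MHz, folds to fs − 6.3 MHz = 3.72 MHz.
18.34 MHz mod fs = 8.32 MHz.
8.32 MHz > fs/2 = 5.01 MHz, folds to fs − 8.32 MHz = 1.7 MHz.
31.76 MHz mod fs = 1.7 MHz.
1.7 MHz ≤ fs/2 = 5.01 MHz, appears at 1.7 MHz.
18.34 MHz and 31.76 MHz both map to 1.7 MHz.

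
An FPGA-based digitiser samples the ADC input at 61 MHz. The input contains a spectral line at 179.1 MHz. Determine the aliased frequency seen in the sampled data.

3.9 MHz

179.1 MHz mod fs = 57.1 MHz.
57.1 MHz > fs/2 = 30.5 MHz, folds to fs − 57.1 MHz = 3.9 MHz.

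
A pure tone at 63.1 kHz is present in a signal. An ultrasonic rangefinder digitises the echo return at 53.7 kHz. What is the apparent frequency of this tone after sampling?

9.4 kHz

63.1 kHz mod fs = 9.4 kHz.
9.4 kHz ≤ fs/2 = 26.85 kHz, appears at 9.4 kHz.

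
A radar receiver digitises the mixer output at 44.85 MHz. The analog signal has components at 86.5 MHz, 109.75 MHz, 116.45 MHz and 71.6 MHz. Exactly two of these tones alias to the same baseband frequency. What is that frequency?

fs/2 = 22.425 MHz.
86.5 MHz mod fs = 41.65 MHz.
41.65 MHz > fs/2 = 22.425 MHz, folds to fs − 41.65 MHz = 3.2 MHz.
109.75 MHz mod fs = 20.05 MHz.
20.05 MHz ≤ fs/2 = 22.425 MHz, appears at 20.05 MHz.
116.45 MHz mod fs = 26.75 MHz.
26.75 MHz > fs/2 = 22.425 MHz, folds to fs − 26.75 MHz = 18.1 MHz.
71.6 MHz mod fs = 26.75 MHz.
26.75 MHz > fs/2 = 22.425 MHz, folds to fs − 26.75 MHz = 18.1 MHz.
71.6 MHz and 116.45 MHz both map to 18.1 MHz.

18.1 MHz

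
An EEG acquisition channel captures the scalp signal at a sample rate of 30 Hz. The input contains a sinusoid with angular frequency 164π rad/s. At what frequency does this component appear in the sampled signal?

8 Hz

ω = 164π rad/s → f = ω/(2π) = 82 Hz.
82 Hz mod fs = 22 Hz.
22 Hz > fs/2 = 15 Hz, folds to fs − 22 Hz = 8 Hz.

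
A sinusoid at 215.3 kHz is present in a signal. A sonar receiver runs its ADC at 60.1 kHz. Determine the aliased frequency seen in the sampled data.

215.3 kHz mod fs = 35 kHz.
35 kHz > fs/2 = 30.05 kHz, folds to fs − 35 kHz = 25.1 kHz.

25.1 kHz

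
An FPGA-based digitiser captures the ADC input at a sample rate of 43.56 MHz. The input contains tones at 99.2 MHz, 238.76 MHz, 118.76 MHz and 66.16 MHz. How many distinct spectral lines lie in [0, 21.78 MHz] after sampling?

fs/2 = 21.78 MHz.
99.2 MHz mod fs = 12.08 MHz.
12.08 MHz ≤ fs/2 = 21.78 MHz, appears at 12.08 MHz.
238.76 MHz mod fs = 20.96 MHz.
20.96 MHz ≤ fs/2 = 21.78 MHz, appears at 20.96 MHz.
118.76 MHz mod fs = 31.64 MHz.
31.64 MHz > fs/2 = 21.78 MHz, folds to fs − 31.64 MHz = 11.92 MHz.
66.16 MHz mod fs = 22.6 MHz.
22.6 MHz > fs/2 = 21.78 MHz, folds to fs − 22.6 MHz = 20.96 MHz.
Distinct values: {11.92 MHz, 12.08 MHz, 20.96 MHz} → 3.

3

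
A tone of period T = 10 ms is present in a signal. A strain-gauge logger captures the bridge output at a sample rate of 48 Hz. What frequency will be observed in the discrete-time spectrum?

4 Hz

T = 10 ms → f = 1/T = 100 Hz.
100 Hz mod fs = 4 Hz.
4 Hz ≤ fs/2 = 24 Hz, appears at 4 Hz.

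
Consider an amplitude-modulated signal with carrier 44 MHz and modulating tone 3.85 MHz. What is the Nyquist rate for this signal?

AM sidebands sit at fc ± fm = 40.15 MHz and 47.85 MHz.
Highest-frequency component: 47.85 MHz.
Nyquist rate = 2 × 47.85 MHz = 95.7 MHz.

95.7 MHz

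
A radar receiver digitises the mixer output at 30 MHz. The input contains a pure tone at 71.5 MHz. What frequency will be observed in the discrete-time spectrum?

11.5 MHz

71.5 MHz mod fs = 11.5 MHz.
11.5 MHz ≤ fs/2 = 15 MHz, appears at 11.5 MHz.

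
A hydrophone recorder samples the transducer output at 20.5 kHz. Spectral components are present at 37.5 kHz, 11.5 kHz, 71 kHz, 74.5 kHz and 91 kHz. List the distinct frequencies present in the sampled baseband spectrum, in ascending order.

3.5 kHz, 7.5 kHz, 9 kHz, 9.5 kHz

fs/2 = 10.25 kHz.
37.5 kHz mod fs = 17 kHz.
17 kHz > fs/2 = 10.25 kHz, folds to fs − 17 kHz = 3.5 kHz.
11.5 kHz > fs/2 = 10.25 kHz, folds to fs − 11.5 kHz = 9 kHz.
71 kHz mod fs = 9.5 kHz.
9.5 kHz ≤ fs/2 = 10.25 kHz, appears at 9.5 kHz.
74.5 kHz mod fs = 13 kHz.
13 kHz > fs/2 = 10.25 kHz, folds to fs − 13 kHz = 7.5 kHz.
91 kHz mod fs = 9 kHz.
9 kHz ≤ fs/2 = 10.25 kHz, appears at 9 kHz.
Distinct values: {3.5 kHz, 7.5 kHz, 9 kHz, 9.5 kHz}.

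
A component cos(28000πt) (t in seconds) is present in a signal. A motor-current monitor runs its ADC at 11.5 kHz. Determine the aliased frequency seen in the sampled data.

ω = 28000π rad/s → f = ω/(2π) = 14000 Hz = 14 kHz.
14 kHz mod fs = 2.5 kHz.
2.5 kHz ≤ fs/2 = 5.75 kHz, appears at 2.5 kHz.

2.5 kHz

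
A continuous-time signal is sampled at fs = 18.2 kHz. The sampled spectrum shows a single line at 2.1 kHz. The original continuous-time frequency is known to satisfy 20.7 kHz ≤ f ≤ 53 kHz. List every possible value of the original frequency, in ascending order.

Frequencies that alias to 2.1 kHz are k·fs ± 2.1 kHz for integer k ≥ 0.
k=0: 2.1 kHz.
k=1: 16.1 kHz, 20.3 kHz.
k=2: 34.3 kHz, 38.5 kHz.
k=3: 52.5 kHz, 56.7 kHz.
k=4: 70.7 kHz, 74.9 kHz.
Within [20.7 kHz, 53 kHz]: 34.3 kHz, 38.5 kHz, 52.5 kHz.

34.3 kHz, 38.5 kHz, 52.5 kHz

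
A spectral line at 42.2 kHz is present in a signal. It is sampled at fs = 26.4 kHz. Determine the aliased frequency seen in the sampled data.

10.6 kHz

42.2 kHz mod fs = 15.8 kHz.
15.8 kHz > fs/2 = 13.2 kHz, folds to fs − 15.8 kHz = 10.6 kHz.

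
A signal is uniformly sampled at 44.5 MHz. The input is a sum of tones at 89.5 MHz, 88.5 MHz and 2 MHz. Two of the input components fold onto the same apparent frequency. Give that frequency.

fs/2 = 22.25 MHz.
89.5 MHz mod fs = 0.5 MHz.
0.5 MHz ≤ fs/2 = 22.25 MHz, appears at 0.5 MHz.
88.5 MHz mod fs = 44 MHz.
44 MHz > fs/2 = 22.25 MHz, folds to fs − 44 MHz = 0.5 MHz.
2 MHz ≤ fs/2 = 22.25 MHz, passes unchanged.
88.5 MHz and 89.5 MHz both map to 0.5 MHz.

0.5 MHz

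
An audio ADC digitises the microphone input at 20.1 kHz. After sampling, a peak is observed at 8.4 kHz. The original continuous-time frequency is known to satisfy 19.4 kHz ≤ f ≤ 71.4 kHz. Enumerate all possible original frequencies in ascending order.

28.5 kHz, 31.8 kHz, 48.6 kHz, 51.9 kHz, 68.7 kHz

Frequencies that alias to 8.4 kHz are k·fs ± 8.4 kHz for integer k ≥ 0.
k=0: 8.4 kHz.
k=1: 11.7 kHz, 28.5 kHz.
k=2: 31.8 kHz, 48.6 kHz.
k=3: 51.9 kHz, 68.7 kHz.
k=4: 72 kHz, 88.8 kHz.
Within [19.4 kHz, 71.4 kHz]: 28.5 kHz, 31.8 kHz, 48.6 kHz, 51.9 kHz, 68.7 kHz.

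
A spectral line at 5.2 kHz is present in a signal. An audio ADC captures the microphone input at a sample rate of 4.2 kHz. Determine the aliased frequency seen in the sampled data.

5.2 kHz mod fs = 1 kHz.
1 kHz ≤ fs/2 = 2.1 kHz, appears at 1 kHz.

1 kHz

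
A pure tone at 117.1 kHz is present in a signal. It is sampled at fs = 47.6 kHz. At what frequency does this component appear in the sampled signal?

21.9 kHz

117.1 kHz mod fs = 21.9 kHz.
21.9 kHz ≤ fs/2 = 23.8 kHz, appears at 21.9 kHz.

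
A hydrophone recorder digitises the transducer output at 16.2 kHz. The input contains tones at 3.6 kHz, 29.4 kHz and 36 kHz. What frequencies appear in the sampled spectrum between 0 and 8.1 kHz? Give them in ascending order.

3 kHz, 3.6 kHz

fs/2 = 8.1 kHz.
3.6 kHz ≤ fs/2 = 8.1 kHz, passes unchanged.
29.4 kHz mod fs = 13.2 kHz.
13.2 kHz > fs/2 = 8.1 kHz, folds to fs − 13.2 kHz = 3 kHz.
36 kHz mod fs = 3.6 kHz.
3.6 kHz ≤ fs/2 = 8.1 kHz, appears at 3.6 kHz.
Distinct values: {3 kHz, 3.6 kHz}.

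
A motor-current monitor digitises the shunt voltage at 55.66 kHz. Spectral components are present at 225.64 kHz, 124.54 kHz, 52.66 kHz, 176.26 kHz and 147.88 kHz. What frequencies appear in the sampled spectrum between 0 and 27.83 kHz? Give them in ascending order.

fs/2 = 27.83 kHz.
225.64 kHz mod fs = 3 kHz.
3 kHz ≤ fs/2 = 27.83 kHz, appears at 3 kHz.
124.54 kHz mod fs = 13.22 kHz.
13.22 kHz ≤ fs/2 = 27.83 kHz, appears at 13.22 kHz.
52.66 kHz > fs/2 = 27.83 kHz, folds to fs − 52.66 kHz = 3 kHz.
176.26 kHz mod fs = 9.28 kHz.
9.28 kHz ≤ fs/2 = 27.83 kHz, appears at 9.28 kHz.
147.88 kHz mod fs = 36.56 kHz.
36.56 kHz > fs/2 = 27.83 kHz, folds to fs − 36.56 kHz = 19.1 kHz.
Distinct values: {3 kHz, 9.28 kHz, 13.22 kHz, 19.1 kHz}.

3 kHz, 9.28 kHz, 13.22 kHz, 19.1 kHz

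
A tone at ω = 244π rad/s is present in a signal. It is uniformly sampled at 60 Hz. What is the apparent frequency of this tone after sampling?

ω = 244π rad/s → f = ω/(2π) = 122 Hz.
122 Hz mod fs = 2 Hz.
2 Hz ≤ fs/2 = 30 Hz, appears at 2 Hz.

2 Hz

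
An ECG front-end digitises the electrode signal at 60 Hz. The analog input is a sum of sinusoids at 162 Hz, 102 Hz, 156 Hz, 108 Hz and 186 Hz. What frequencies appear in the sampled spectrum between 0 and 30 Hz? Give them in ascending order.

fs/2 = 30 Hz.
162 Hz mod fs = 42 Hz.
42 Hz > fs/2 = 30 Hz, folds to fs − 42 Hz = 18 Hz.
102 Hz mod fs = 42 Hz.
42 Hz > fs/2 = 30 Hz, folds to fs − 42 Hz = 18 Hz.
156 Hz mod fs = 36 Hz.
36 Hz > fs/2 = 30 Hz, folds to fs − 36 Hz = 24 Hz.
108 Hz mod fs = 48 Hz.
48 Hz > fs/2 = 30 Hz, folds to fs − 48 Hz = 12 Hz.
186 Hz mod fs = 6 Hz.
6 Hz ≤ fs/2 = 30 Hz, appears at 6 Hz.
Distinct values: {6 Hz, 12 Hz, 18 Hz, 24 Hz}.

6 Hz, 12 Hz, 18 Hz, 24 Hz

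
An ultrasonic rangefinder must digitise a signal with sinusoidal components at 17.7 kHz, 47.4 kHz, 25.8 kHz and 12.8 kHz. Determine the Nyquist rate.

94.8 kHz

Highest-frequency component: 47.4 kHz.
Nyquist rate = 2 × 47.4 kHz = 94.8 kHz.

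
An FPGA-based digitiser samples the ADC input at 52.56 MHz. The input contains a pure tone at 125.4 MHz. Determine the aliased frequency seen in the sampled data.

20.28 MHz

125.4 MHz mod fs = 20.28 MHz.
20.28 MHz ≤ fs/2 = 26.28 MHz, appears at 20.28 MHz.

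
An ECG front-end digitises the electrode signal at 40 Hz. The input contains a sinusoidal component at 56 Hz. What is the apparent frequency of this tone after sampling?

16 Hz

56 Hz mod fs = 16 Hz.
16 Hz ≤ fs/2 = 20 Hz, appears at 16 Hz.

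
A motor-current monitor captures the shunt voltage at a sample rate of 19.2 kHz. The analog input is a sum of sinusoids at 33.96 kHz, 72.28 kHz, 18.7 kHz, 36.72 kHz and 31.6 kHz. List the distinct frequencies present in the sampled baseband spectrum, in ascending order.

0.5 kHz, 1.68 kHz, 4.44 kHz, 4.52 kHz, 6.8 kHz

fs/2 = 9.6 kHz.
33.96 kHz mod fs = 14.76 kHz.
14.76 kHz > fs/2 = 9.6 kHz, folds to fs − 14.76 kHz = 4.44 kHz.
72.28 kHz mod fs = 14.68 kHz.
14.68 kHz > fs/2 = 9.6 kHz, folds to fs − 14.68 kHz = 4.52 kHz.
18.7 kHz > fs/2 = 9.6 kHz, folds to fs − 18.7 kHz = 0.5 kHz.
36.72 kHz mod fs = 17.52 kHz.
17.52 kHz > fs/2 = 9.6 kHz, folds to fs − 17.52 kHz = 1.68 kHz.
31.6 kHz mod fs = 12.4 kHz.
12.4 kHz > fs/2 = 9.6 kHz, folds to fs − 12.4 kHz = 6.8 kHz.
Distinct values: {0.5 kHz, 1.68 kHz, 4.44 kHz, 4.52 kHz, 6.8 kHz}.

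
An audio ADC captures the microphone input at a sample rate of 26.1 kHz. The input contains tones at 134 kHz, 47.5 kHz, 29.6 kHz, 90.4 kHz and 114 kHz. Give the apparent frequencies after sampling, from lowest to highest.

fs/2 = 13.05 kHz.
134 kHz mod fs = 3.5 kHz.
3.5 kHz ≤ fs/2 = 13.05 kHz, appears at 3.5 kHz.
47.5 kHz mod fs = 21.4 kHz.
21.4 kHz > fs/2 = 13.05 kHz, folds to fs − 21.4 kHz = 4.7 kHz.
29.6 kHz mod fs = 3.5 kHz.
3.5 kHz ≤ fs/2 = 13.05 kHz, appears at 3.5 kHz.
90.4 kHz mod fs = 12.1 kHz.
12.1 kHz ≤ fs/2 = 13.05 kHz, appears at 12.1 kHz.
114 kHz mod fs = 9.6 kHz.
9.6 kHz ≤ fs/2 = 13.05 kHz, appears at 9.6 kHz.
Distinct values: {3.5 kHz, 4.7 kHz, 9.6 kHz, 12.1 kHz}.

3.5 kHz, 4.7 kHz, 9.6 kHz, 12.1 kHz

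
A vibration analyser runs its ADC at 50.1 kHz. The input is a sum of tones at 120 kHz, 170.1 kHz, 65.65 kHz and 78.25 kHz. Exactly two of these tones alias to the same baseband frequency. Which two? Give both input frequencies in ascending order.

120 kHz, 170.1 kHz

fs/2 = 25.05 kHz.
120 kHz mod fs = 19.8 kHz.
19.8 kHz ≤ fs/2 = 25.05 kHz, appears at 19.8 kHz.
170.1 kHz mod fs = 19.8 kHz.
19.8 kHz ≤ fs/2 = 25.05 kHz, appears at 19.8 kHz.
65.65 kHz mod fs = 15.55 kHz.
15.55 kHz ≤ fs/2 = 25.05 kHz, appears at 15.55 kHz.
78.25 kHz mod fs = 28.15 kHz.
28.15 kHz > fs/2 = 25.05 kHz, folds to fs − 28.15 kHz = 21.95 kHz.
120 kHz and 170.1 kHz both map to 19.8 kHz.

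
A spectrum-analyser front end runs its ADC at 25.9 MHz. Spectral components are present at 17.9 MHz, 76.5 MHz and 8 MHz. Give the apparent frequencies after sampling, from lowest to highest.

1.2 MHz, 8 MHz

fs/2 = 12.95 MHz.
17.9 MHz > fs/2 = 12.95 MHz, folds to fs − 17.9 MHz = 8 MHz.
76.5 MHz mod fs = 24.7 MHz.
24.7 MHz > fs/2 = 12.95 MHz, folds to fs − 24.7 MHz = 1.2 MHz.
8 MHz ≤ fs/2 = 12.95 MHz, passes unchanged.
Distinct values: {1.2 MHz, 8 MHz}.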